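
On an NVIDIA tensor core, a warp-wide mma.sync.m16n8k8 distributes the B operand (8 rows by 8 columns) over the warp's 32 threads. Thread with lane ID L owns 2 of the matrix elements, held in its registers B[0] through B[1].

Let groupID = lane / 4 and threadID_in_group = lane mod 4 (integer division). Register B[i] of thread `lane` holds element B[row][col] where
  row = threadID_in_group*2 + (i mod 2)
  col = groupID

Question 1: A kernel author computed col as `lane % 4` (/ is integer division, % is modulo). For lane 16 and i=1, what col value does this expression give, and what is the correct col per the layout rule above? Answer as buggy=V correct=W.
buggy=0 correct=4

`lane % 4`[16,1]⇒0
lane 16⇒16/4=4, 16 mod 4=0
i=1  r:2·0+1⇒1  c:4
col: 0 vs 4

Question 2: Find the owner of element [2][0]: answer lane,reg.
1,0

c:0=>grp=0  r:2=>tig=1,lo=0
L=0*4+1=1  i=0=0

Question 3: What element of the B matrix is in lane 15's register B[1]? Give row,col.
7,3

lane 15: gr=3 (15/4), th=3 (15%4)
i=1: r=3*2+1=7, c=gr=3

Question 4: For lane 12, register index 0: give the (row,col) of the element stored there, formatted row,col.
lane 12⇒12/4=3, 12 mod 4=0
i=0  r:2·0+0⇒0  c:3

0,3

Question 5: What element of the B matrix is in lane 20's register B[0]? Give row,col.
lane 20: grp=5 (20/4), tig=0 (20%4)
i=0: r=0*2+0=0, c=grp=5

0,5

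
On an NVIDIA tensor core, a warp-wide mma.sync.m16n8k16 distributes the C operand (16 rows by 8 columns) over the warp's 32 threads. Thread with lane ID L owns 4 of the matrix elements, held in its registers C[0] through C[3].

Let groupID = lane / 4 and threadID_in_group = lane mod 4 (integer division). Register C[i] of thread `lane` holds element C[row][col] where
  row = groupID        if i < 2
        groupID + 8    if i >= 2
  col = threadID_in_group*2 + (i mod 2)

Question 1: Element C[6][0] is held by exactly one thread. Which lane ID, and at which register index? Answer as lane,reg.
r:6=>grp=6,rB=0  c:0=>tig=0,lo=0
L=6*4+0=24  i=0*2+0=0

24,0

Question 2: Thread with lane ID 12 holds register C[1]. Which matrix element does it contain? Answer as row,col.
3,1

12: G=3,T=0
[1] (3+0,0*2+1) = (3,1)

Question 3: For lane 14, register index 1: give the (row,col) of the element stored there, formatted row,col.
3,5

14: gr=3,th=2
[1] (3+0,2*2+1) = (3,5)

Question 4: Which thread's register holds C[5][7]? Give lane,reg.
23,1

r=5⇒gr=5,Rb=0  c=7⇒th=3,odd=1
L=5*4+3=23  i=0*2+1=1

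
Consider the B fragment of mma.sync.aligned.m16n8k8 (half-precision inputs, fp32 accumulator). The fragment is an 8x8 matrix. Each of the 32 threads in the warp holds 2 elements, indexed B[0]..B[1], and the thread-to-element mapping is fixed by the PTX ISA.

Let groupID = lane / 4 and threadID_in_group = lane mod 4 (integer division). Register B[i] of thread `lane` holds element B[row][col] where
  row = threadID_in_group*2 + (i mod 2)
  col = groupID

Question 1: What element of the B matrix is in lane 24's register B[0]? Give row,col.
0,6

lane 24->24/4=6, 24 mod 4=0
i=0  r:2·0+0->0  c:6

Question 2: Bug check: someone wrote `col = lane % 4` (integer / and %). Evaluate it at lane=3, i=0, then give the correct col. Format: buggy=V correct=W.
buggy=3 correct=0

`lane % 4`[3,0]=>3
L=3=>grp=3>>2=0, tig=3&3=3
[0]=>row 3·2+0=6  col grp=0
col: 3 vs 0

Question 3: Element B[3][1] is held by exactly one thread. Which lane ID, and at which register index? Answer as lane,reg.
5,1

c=1⇒gr=1  r=3⇒th=1,odd=1
L=1*4+1=5  i=1=1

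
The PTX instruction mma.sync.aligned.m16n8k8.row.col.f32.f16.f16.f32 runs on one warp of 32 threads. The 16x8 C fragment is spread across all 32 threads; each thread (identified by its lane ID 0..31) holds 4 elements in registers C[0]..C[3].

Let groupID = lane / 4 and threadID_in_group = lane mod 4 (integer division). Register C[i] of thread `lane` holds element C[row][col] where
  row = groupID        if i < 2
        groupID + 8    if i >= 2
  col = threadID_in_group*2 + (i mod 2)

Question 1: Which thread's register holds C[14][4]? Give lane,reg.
r=14⇒gr=6,Rb=1  c=4⇒th=2,odd=0
L=6*4+2=26  i=1*2+0=2

26,2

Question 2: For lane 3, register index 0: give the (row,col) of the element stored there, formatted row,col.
3: G=0,T=3
[0] (0+0,3*2+0) = (0,6)

0,6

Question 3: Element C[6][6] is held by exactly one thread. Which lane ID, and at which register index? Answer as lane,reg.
27,0

r=6⇒gr=6,Rb=0  c=6⇒th=3,odd=0
L=6*4+3=27  i=0*2+0=0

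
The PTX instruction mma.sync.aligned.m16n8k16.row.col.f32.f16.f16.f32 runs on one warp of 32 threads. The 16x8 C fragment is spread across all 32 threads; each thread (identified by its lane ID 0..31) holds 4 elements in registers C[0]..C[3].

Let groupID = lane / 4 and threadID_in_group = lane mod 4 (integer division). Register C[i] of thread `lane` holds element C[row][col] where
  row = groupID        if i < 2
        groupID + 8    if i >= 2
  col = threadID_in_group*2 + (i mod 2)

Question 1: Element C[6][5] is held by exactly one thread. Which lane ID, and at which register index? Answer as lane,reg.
26,1

r=6⇒gr=6,Rb=0  c=5⇒th=2,odd=1
L=6*4+2=26  i=0*2+1=1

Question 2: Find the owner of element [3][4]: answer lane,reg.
r=3⇒gr=3,Rb=0  c=4⇒th=2,odd=0
L=3*4+2=14  i=0*2+0=0

14,0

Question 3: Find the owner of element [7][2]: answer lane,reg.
29,0

r=7→G=7,rhi=0  c=2→T=1,p=0
L=7*4+1=29  i=0*2+0=0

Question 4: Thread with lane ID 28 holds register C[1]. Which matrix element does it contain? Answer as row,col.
lane 28: G=7 (28/4), T=0 (28%4)
i=1: r=7+0=7, c=0*2+1=1

7,1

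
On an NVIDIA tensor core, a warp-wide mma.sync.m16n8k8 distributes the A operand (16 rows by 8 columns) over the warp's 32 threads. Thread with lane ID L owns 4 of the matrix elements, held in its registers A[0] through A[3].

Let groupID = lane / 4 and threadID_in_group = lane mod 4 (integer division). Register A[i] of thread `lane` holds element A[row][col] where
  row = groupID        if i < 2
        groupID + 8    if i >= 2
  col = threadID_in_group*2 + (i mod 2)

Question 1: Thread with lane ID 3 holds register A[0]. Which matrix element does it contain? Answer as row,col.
0,6

lane 3: gr=0 (3/4), th=3 (3%4)
i=0: r=0+0=0, c=3*2+0=6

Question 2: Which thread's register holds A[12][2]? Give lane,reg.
17,2

r: 12->gid=4,r8=1  c: 2->tid=1,i&1=0
L=4*4+1=17  i=1*2+0=2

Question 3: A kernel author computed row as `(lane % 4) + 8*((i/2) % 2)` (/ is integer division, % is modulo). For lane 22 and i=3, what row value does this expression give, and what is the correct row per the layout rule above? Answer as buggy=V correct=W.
`(lane % 4) + 8*((i/2) % 2)`[22,3]→10
22: G=5,T=2
[3] (5+8,2*2+1) = (13,5)
row: 10 vs 13

buggy=10 correct=13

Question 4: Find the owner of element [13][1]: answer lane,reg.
r: 13->gid=5,r8=1  c: 1->tid=0,i&1=1
L=5*4+0=20  i=1*2+1=3

20,3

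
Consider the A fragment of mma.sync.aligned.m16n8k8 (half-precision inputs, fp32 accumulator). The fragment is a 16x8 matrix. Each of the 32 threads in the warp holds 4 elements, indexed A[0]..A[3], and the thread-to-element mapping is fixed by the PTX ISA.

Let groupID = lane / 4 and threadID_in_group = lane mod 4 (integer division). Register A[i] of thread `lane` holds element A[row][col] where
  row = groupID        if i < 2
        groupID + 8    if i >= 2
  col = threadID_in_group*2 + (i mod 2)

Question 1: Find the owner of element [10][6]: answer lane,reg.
11,2

r=10⇒gr=2,Rb=1  c=6⇒th=3,odd=0
L=2*4+3=11  i=1*2+0=2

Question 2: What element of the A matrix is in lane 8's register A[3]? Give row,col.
lane 8: g=2 (8/4), t=0 (8%4)
i=3: r=2+8=10, c=0*2+1=1

10,1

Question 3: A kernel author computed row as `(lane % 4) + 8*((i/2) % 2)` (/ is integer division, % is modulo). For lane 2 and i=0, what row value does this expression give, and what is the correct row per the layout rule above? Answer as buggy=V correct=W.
`(lane % 4) + 8*((i/2) % 2)`[2,0]=>2
2: grp=0,tig=2
[0] (0+0,2*2+0) = (0,4)
row: 2 vs 0

buggy=2 correct=0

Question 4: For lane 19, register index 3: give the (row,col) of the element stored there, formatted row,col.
12,7

lane 19=>19/4=4, 19 mod 4=3
i=3  r:4+8=>12  c:2·3+1=>7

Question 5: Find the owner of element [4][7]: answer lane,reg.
r: 4->gid=4,r8=0  c: 7->tid=3,i&1=1
L=4*4+3=19  i=0*2+1=1

19,1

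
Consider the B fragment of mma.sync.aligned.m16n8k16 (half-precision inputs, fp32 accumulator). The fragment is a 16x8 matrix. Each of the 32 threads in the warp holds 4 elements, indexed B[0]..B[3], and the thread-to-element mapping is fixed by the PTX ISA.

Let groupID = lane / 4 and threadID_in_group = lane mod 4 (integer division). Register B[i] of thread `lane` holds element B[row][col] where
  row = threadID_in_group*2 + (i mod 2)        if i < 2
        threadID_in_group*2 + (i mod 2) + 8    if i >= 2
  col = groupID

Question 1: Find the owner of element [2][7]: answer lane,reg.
c: 7->gid=7  r: 2->r8=0,tid=1,i&1=0
L=7*4+1=29  i=0*2+0=0

29,0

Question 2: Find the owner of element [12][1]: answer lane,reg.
6,2

c: 1->gid=1  r: 12->r8=1,tid=2,i&1=0
L=1*4+2=6  i=1*2+0=2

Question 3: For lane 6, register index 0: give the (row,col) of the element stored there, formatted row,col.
L=6→G=6>>2=1, T=6&3=2
[0]→row 2·2+0+0=4  col G=1

4,1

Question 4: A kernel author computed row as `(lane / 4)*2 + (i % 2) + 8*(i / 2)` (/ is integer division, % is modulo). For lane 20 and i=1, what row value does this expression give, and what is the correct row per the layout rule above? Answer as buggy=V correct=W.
`(lane / 4)*2 + (i % 2) + 8*(i / 2)`[20,1]→11
L=20→G=20>>2=5, T=20&3=0
[1]→row 0·2+1+0=1  col G=5
row: 11 vs 1

buggy=11 correct=1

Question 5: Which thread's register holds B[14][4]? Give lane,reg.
19,2

c=4→G=4  r=14→rhi=1,T=3,p=0
L=4*4+3=19  i=1*2+0=2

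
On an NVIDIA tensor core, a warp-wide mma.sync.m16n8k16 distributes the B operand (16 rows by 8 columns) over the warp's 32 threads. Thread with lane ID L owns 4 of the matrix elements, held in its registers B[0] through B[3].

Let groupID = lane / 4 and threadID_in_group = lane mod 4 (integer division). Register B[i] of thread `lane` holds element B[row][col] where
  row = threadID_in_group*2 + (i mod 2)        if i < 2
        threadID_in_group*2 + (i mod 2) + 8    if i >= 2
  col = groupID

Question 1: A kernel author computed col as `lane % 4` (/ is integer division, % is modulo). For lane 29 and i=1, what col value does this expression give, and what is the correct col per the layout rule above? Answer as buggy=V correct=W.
buggy=1 correct=7

`lane % 4`[29,1]->1
29: g=7,t=1
[1] (1*2+1+0,7) = (3,7)
col: 1 vs 7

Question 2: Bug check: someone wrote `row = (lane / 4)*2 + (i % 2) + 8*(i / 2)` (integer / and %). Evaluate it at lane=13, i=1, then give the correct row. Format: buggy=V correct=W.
`(lane / 4)*2 + (i % 2) + 8*(i / 2)`[13,1]=>7
13: grp=3,tig=1
[1] (1*2+1+0,3) = (3,3)
row: 7 vs 3

buggy=7 correct=3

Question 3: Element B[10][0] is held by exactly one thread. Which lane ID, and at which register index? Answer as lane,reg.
c=0⇒gr=0  r=10⇒Rb=1,th=1,odd=0
L=0*4+1=1  i=1*2+0=2

1,2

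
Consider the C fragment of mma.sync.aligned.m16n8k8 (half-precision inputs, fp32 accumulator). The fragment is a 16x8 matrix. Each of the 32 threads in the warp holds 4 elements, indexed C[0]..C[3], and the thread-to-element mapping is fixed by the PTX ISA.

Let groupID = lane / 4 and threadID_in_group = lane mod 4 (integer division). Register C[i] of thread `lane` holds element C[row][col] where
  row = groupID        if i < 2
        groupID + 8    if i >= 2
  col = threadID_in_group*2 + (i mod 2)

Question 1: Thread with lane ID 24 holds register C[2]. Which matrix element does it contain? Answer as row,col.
lane 24->24/4=6, 24 mod 4=0
i=2  r:6+8->14  c:2·0+0->0

14,0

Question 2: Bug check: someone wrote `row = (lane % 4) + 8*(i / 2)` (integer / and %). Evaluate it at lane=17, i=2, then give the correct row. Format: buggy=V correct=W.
`(lane % 4) + 8*(i / 2)`[17,2]→9
lane 17: G=4 (17/4), T=1 (17%4)
i=2: r=4+8=12, c=1*2+0=2
row: 9 vs 12

buggy=9 correct=12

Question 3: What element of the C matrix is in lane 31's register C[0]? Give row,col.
lane 31->31/4=7, 31 mod 4=3
i=0  r:7+0->7  c:2·3+0->6

7,6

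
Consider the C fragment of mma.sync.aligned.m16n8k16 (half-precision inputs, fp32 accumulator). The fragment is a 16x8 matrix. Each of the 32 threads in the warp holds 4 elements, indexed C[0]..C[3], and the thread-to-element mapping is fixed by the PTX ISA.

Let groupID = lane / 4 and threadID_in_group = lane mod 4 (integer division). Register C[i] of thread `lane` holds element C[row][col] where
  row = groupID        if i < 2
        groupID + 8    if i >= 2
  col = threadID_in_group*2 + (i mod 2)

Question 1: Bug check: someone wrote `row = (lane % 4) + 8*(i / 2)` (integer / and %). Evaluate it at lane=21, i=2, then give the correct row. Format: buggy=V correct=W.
buggy=9 correct=13

`(lane % 4) + 8*(i / 2)`[21,2]→9
21: G=5,T=1
[2] (5+8,1*2+0) = (13,2)
row: 9 vs 13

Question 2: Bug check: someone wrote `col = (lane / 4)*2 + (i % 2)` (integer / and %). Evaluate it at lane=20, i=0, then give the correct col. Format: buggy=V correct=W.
buggy=10 correct=0

`(lane / 4)*2 + (i % 2)`[20,0]⇒10
lane 20: gr=5 (20/4), th=0 (20%4)
i=0: r=5+0=5, c=0*2+0=0
col: 10 vs 0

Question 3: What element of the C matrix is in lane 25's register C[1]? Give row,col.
6,3

25: grp=6,tig=1
[1] (6+0,1*2+1) = (6,3)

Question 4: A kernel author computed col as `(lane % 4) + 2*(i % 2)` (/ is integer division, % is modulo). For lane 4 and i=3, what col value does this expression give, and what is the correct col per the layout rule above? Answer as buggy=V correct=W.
buggy=2 correct=1

`(lane % 4) + 2*(i % 2)`[4,3]->2
4: g=1,t=0
[3] (1+8,0*2+1) = (9,1)
col: 2 vs 1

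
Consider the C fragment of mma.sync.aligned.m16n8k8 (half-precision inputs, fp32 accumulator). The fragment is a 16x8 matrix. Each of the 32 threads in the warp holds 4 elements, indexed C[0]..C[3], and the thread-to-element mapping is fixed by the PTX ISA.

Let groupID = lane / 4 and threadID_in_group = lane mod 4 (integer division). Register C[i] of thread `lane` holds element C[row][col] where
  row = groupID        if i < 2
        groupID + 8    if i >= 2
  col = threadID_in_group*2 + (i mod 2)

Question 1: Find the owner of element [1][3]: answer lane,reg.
r=1→G=1,rhi=0  c=3→T=1,p=1
L=1*4+1=5  i=0*2+1=1

5,1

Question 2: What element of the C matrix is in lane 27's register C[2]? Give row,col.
L=27⇒gr=27>>2=6, th=27&3=3
[2]⇒row 6+8=14  col 3·2+0=6

14,6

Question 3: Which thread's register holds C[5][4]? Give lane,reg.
22,0

r=5->g=5,rb=0  c=4->t=2,b0=0
L=5*4+2=22  i=0*2+0=0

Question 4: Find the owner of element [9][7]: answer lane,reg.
7,3

r=9⇒gr=1,Rb=1  c=7⇒th=3,odd=1
L=1*4+3=7  i=1*2+1=3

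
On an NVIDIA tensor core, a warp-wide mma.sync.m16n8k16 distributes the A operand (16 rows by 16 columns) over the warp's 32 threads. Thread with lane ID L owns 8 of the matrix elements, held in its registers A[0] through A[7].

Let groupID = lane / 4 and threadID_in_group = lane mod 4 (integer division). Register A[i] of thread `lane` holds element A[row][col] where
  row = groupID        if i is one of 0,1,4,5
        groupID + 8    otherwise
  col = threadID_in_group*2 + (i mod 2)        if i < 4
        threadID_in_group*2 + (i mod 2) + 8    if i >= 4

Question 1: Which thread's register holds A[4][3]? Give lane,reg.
r=4→G=4,rhi=0  c=3→chi=0,T=1,p=1
L=4*4+1=17  i=0*4+0*2+1=1

17,1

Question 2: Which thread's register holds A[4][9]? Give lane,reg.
r: 4->gid=4,r8=0  c: 9->c8=1,tid=0,i&1=1
L=4*4+0=16  i=1*4+0*2+1=5

16,5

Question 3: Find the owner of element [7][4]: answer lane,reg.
r=7⇒gr=7,Rb=0  c=4⇒Cb=0,th=2,odd=0
L=7*4+2=30  i=0*4+0*2+0=0

30,0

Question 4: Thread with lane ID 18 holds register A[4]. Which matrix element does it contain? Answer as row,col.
4,12

lane 18⇒18/4=4, 18 mod 4=2
i=4  r:4+0⇒4  c:2·2+0+8⇒12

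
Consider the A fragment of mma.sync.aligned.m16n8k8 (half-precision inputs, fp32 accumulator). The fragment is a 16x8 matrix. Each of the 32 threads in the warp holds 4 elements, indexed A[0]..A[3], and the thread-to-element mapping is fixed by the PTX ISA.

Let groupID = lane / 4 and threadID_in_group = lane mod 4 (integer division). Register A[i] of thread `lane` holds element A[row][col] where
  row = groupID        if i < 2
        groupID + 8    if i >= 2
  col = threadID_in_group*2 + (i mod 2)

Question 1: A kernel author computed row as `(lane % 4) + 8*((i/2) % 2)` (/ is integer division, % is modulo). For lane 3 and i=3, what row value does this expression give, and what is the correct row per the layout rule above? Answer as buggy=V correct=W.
`(lane % 4) + 8*((i/2) % 2)`[3,3]->11
lane 3: gid=0 (3/4), tid=3 (3%4)
i=3: r=0+8=8, c=3*2+1=7
row: 11 vs 8

buggy=11 correct=8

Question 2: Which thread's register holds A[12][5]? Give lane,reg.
18,3

r: 12->gid=4,r8=1  c: 5->tid=2,i&1=1
L=4*4+2=18  i=1*2+1=3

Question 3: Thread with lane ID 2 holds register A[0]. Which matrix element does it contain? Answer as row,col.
2: G=0,T=2
[0] (0+0,2*2+0) = (0,4)

0,4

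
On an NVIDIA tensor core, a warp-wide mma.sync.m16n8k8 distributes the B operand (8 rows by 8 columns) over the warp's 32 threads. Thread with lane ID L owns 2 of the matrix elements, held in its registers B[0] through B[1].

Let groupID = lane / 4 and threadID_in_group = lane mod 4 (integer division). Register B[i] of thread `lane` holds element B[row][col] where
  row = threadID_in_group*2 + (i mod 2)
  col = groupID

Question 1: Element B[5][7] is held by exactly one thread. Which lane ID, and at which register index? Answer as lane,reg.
30,1

c:7=>grp=7  r:5=>tig=2,lo=1
L=7*4+2=30  i=1=1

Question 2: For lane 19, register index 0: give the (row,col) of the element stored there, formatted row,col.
lane 19->19/4=4, 19 mod 4=3
i=0  r:2·3+0->6  c:4

6,4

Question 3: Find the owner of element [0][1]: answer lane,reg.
c:1=>grp=1  r:0=>tig=0,lo=0
L=1*4+0=4  i=0=0

4,0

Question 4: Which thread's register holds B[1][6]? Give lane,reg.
c:6=>grp=6  r:1=>tig=0,lo=1
L=6*4+0=24  i=1=1

24,1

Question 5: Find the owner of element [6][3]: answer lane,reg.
15,0

c=3->g=3  r=6->t=3,b0=0
L=3*4+3=15  i=0=0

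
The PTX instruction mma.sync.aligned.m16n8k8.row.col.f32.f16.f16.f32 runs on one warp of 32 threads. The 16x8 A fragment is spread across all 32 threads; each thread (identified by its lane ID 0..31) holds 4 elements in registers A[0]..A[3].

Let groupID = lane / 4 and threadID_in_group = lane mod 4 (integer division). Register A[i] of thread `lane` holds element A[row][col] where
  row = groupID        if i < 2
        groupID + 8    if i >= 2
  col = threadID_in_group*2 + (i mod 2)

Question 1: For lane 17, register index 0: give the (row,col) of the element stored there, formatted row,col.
L=17->gid=17>>2=4, tid=17&3=1
[0]->row 4+0=4  col 1·2+0=2

4,2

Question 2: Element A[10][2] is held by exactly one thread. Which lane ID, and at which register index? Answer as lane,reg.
r=10⇒gr=2,Rb=1  c=2⇒th=1,odd=0
L=2*4+1=9  i=1*2+0=2

9,2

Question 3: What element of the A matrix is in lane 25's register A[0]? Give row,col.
lane 25→25/4=6, 25 mod 4=1
i=0  r:6+0→6  c:2·1+0→2

6,2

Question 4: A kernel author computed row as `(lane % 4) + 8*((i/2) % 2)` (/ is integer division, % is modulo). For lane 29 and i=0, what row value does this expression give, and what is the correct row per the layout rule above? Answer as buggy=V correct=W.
`(lane % 4) + 8*((i/2) % 2)`[29,0]→1
lane 29: G=7 (29/4), T=1 (29%4)
i=0: r=7+0=7, c=1*2+0=2
row: 1 vs 7

buggy=1 correct=7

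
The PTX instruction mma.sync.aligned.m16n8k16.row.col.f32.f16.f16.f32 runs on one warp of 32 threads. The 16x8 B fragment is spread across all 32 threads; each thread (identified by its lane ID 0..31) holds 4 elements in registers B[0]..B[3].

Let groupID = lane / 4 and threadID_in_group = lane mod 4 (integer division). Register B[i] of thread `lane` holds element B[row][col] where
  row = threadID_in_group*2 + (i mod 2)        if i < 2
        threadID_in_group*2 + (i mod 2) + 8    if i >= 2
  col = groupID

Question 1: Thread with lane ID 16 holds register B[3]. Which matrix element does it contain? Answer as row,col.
lane 16: g=4 (16/4), t=0 (16%4)
i=3: r=0*2+1+8=9, c=g=4

9,4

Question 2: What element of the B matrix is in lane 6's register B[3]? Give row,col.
13,1

lane 6: gr=1 (6/4), th=2 (6%4)
i=3: r=2*2+1+8=13, c=gr=1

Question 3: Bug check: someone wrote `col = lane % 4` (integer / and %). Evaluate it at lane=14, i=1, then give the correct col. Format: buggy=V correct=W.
buggy=2 correct=3

`lane % 4`[14,1]->2
lane 14: g=3 (14/4), t=2 (14%4)
i=1: r=2*2+1+0=5, c=g=3
col: 2 vs 3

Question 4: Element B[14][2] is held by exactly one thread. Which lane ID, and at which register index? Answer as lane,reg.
11,2

c: 2->gid=2  r: 14->r8=1,tid=3,i&1=0
L=2*4+3=11  i=1*2+0=2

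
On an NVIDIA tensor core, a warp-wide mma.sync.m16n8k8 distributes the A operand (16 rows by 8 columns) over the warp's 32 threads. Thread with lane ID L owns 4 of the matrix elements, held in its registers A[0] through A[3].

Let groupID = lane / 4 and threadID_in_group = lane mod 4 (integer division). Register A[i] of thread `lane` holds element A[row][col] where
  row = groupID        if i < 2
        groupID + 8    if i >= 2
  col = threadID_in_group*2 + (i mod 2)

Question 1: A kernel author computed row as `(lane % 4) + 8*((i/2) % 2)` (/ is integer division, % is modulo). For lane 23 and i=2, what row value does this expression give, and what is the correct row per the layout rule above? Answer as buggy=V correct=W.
`(lane % 4) + 8*((i/2) % 2)`[23,2]->11
L=23->gid=23>>2=5, tid=23&3=3
[2]->row 5+8=13  col 3·2+0=6
row: 11 vs 13

buggy=11 correct=13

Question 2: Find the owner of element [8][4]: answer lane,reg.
2,2

r=8⇒gr=0,Rb=1  c=4⇒th=2,odd=0
L=0*4+2=2  i=1*2+0=2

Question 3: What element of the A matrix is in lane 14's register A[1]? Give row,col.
3,5

L=14=>grp=14>>2=3, tig=14&3=2
[1]=>row 3+0=3  col 2·2+1=5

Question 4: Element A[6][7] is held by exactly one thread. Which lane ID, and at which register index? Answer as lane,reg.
r=6⇒gr=6,Rb=0  c=7⇒th=3,odd=1
L=6*4+3=27  i=0*2+1=1

27,1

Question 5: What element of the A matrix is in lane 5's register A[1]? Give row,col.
1,3

5: gr=1,th=1
[1] (1+0,1*2+1) = (1,3)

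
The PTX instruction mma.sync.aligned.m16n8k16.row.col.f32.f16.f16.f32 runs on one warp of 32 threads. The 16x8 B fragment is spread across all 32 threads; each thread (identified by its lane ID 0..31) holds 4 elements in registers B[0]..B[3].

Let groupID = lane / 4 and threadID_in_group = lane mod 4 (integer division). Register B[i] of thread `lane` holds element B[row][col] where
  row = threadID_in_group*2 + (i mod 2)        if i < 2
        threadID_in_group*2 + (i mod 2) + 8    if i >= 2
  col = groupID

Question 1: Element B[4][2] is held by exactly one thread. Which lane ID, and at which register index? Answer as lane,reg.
c:2=>grp=2  r:4=>rB=0,tig=2,lo=0
L=2*4+2=10  i=0*2+0=0

10,0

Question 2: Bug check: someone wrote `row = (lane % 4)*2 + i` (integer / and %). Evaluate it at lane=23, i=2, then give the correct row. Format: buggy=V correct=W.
buggy=8 correct=14

`(lane % 4)*2 + i`[23,2]⇒8
23: gr=5,th=3
[2] (3*2+0+8,5) = (14,5)
row: 8 vs 14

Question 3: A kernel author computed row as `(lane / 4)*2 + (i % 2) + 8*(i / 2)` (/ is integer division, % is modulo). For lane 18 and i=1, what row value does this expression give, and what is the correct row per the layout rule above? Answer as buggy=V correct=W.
`(lane / 4)*2 + (i % 2) + 8*(i / 2)`[18,1]->9
L=18->gid=18>>2=4, tid=18&3=2
[1]->row 2·2+1+0=5  col gid=4
row: 9 vs 5

buggy=9 correct=5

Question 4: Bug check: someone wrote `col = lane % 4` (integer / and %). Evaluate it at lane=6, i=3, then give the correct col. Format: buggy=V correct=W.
`lane % 4`[6,3]=>2
lane 6: grp=1 (6/4), tig=2 (6%4)
i=3: r=2*2+1+8=13, c=grp=1
col: 2 vs 1

buggy=2 correct=1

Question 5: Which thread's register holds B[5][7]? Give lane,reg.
30,1

c=7→G=7  r=5→rhi=0,T=2,p=1
L=7*4+2=30  i=0*2+1=1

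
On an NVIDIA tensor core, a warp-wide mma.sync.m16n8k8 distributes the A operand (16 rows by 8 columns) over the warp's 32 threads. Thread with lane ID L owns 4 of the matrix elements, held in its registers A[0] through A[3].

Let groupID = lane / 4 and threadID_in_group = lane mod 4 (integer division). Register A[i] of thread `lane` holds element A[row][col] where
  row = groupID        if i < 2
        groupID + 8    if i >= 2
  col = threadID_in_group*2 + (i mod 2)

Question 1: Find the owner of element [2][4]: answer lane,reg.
10,0

r: 2->gid=2,r8=0  c: 4->tid=2,i&1=0
L=2*4+2=10  i=0*2+0=0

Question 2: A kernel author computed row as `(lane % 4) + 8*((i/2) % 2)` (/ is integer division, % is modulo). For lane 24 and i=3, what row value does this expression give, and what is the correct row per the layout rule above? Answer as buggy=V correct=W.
buggy=8 correct=14

`(lane % 4) + 8*((i/2) % 2)`[24,3]⇒8
24: gr=6,th=0
[3] (6+8,0*2+1) = (14,1)
row: 8 vs 14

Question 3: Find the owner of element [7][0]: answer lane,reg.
r=7→G=7,rhi=0  c=0→T=0,p=0
L=7*4+0=28  i=0*2+0=0

28,0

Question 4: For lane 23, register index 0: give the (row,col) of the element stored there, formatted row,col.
5,6

lane 23: gid=5 (23/4), tid=3 (23%4)
i=0: r=5+0=5, c=3*2+0=6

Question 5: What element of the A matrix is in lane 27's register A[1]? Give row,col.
27: g=6,t=3
[1] (6+0,3*2+1) = (6,7)

6,7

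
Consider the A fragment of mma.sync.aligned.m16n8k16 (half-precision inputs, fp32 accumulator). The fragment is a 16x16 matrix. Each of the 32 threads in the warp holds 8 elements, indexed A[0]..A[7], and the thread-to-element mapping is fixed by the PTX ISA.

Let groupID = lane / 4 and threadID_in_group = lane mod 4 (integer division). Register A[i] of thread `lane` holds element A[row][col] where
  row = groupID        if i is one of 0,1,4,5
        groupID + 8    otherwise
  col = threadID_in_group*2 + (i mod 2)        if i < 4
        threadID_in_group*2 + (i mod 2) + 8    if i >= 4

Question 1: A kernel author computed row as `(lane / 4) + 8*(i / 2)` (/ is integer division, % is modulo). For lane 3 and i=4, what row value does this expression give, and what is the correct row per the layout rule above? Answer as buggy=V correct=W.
buggy=16 correct=0

`(lane / 4) + 8*(i / 2)`[3,4]->16
lane 3->3/4=0, 3 mod 4=3
i=4  r:0+0->0  c:2·3+0+8->14
row: 16 vs 0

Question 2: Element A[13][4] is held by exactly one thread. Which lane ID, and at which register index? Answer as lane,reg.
r:13=>grp=5,rB=1  c:4=>cB=0,tig=2,lo=0
L=5*4+2=22  i=0*4+1*2+0=2

22,2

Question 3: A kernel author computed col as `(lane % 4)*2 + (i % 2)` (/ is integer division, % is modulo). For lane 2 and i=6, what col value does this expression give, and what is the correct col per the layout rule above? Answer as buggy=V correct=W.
`(lane % 4)*2 + (i % 2)`[2,6]->4
lane 2: gid=0 (2/4), tid=2 (2%4)
i=6: r=0+8=8, c=2*2+0+8=12
col: 4 vs 12

buggy=4 correct=12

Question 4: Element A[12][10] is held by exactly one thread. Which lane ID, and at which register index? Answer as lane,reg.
17,6

r=12->g=4,rb=1  c=10->cb=1,t=1,b0=0
L=4*4+1=17  i=1*4+1*2+0=6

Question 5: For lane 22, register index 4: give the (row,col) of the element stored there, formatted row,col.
5,12

22: gr=5,th=2
[4] (5+0,2*2+0+8) = (5,12)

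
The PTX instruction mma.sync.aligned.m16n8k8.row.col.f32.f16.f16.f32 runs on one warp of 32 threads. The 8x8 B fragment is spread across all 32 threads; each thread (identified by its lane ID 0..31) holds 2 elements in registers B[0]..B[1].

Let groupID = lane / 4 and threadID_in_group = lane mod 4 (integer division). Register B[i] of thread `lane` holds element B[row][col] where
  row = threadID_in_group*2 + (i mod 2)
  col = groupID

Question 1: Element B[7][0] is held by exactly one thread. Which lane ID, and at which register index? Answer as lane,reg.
3,1

c=0->g=0  r=7->t=3,b0=1
L=0*4+3=3  i=1=1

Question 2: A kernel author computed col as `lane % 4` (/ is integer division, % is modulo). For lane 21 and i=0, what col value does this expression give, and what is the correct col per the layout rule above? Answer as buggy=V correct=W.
buggy=1 correct=5

`lane % 4`[21,0]→1
lane 21→21/4=5, 21 mod 4=1
i=0  r:2·1+0→2  c:5
col: 1 vs 5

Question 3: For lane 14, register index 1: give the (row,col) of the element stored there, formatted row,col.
5,3

lane 14->14/4=3, 14 mod 4=2
i=1  r:2·2+1->5  c:3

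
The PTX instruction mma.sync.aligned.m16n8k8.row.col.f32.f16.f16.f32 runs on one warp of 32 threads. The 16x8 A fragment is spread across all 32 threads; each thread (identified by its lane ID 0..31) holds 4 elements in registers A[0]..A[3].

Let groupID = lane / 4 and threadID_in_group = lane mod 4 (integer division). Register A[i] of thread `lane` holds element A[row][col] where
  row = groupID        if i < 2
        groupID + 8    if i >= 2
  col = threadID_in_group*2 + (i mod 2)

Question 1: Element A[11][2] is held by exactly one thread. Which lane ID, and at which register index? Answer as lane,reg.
13,2

r=11⇒gr=3,Rb=1  c=2⇒th=1,odd=0
L=3*4+1=13  i=1*2+0=2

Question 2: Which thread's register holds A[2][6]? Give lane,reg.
r: 2->gid=2,r8=0  c: 6->tid=3,i&1=0
L=2*4+3=11  i=0*2+0=0

11,0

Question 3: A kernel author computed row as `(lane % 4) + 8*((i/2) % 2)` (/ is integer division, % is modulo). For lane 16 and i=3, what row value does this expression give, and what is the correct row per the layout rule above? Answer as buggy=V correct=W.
`(lane % 4) + 8*((i/2) % 2)`[16,3]->8
16: g=4,t=0
[3] (4+8,0*2+1) = (12,1)
row: 8 vs 12

buggy=8 correct=12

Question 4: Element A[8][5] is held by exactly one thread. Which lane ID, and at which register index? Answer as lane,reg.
r=8->g=0,rb=1  c=5->t=2,b0=1
L=0*4+2=2  i=1*2+1=3

2,3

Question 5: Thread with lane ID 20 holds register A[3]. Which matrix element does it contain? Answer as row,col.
13,1

lane 20→20/4=5, 20 mod 4=0
i=3  r:5+8→13  c:2·0+1→1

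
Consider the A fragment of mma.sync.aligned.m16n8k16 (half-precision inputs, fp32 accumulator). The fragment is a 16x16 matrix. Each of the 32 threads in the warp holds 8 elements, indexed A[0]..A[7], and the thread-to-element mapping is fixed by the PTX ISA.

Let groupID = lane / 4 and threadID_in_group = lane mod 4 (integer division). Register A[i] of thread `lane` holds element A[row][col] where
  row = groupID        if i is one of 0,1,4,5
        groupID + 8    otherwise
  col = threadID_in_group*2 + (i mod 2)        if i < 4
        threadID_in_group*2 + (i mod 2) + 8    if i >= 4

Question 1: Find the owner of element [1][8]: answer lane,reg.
r=1⇒gr=1,Rb=0  c=8⇒Cb=1,th=0,odd=0
L=1*4+0=4  i=1*4+0*2+0=4

4,4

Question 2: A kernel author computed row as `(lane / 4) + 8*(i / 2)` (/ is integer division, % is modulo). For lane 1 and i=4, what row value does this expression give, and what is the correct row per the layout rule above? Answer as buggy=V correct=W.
`(lane / 4) + 8*(i / 2)`[1,4]->16
1: g=0,t=1
[4] (0+0,1*2+0+8) = (0,10)
row: 16 vs 0

buggy=16 correct=0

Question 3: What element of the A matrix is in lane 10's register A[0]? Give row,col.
lane 10→10/4=2, 10 mod 4=2
i=0  r:2+0→2  c:2·2+0+0→4

2,4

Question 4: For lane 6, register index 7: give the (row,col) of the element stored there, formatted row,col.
9,13

lane 6→6/4=1, 6 mod 4=2
i=7  r:1+8→9  c:2·2+1+8→13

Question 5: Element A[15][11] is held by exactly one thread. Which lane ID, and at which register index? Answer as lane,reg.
r=15→G=7,rhi=1  c=11→chi=1,T=1,p=1
L=7*4+1=29  i=1*4+1*2+1=7

29,7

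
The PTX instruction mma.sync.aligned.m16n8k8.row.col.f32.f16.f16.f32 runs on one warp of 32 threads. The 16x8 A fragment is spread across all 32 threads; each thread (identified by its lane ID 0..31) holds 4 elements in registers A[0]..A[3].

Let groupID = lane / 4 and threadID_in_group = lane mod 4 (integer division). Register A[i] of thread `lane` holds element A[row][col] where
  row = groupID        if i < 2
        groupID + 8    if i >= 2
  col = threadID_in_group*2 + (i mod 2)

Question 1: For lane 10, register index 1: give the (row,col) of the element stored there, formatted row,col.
2,5

L=10=>grp=10>>2=2, tig=10&3=2
[1]=>row 2+0=2  col 2·2+1=5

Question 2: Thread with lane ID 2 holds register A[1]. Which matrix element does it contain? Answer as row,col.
lane 2->2/4=0, 2 mod 4=2
i=1  r:0+0->0  c:2·2+1->5

0,5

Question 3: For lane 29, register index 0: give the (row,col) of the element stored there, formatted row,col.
7,2

lane 29⇒29/4=7, 29 mod 4=1
i=0  r:7+0⇒7  c:2·1+0⇒2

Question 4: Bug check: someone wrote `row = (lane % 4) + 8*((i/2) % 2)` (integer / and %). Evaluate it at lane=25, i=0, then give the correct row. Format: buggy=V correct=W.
buggy=1 correct=6

`(lane % 4) + 8*((i/2) % 2)`[25,0]→1
lane 25: G=6 (25/4), T=1 (25%4)
i=0: r=6+0=6, c=1*2+0=2
row: 1 vs 6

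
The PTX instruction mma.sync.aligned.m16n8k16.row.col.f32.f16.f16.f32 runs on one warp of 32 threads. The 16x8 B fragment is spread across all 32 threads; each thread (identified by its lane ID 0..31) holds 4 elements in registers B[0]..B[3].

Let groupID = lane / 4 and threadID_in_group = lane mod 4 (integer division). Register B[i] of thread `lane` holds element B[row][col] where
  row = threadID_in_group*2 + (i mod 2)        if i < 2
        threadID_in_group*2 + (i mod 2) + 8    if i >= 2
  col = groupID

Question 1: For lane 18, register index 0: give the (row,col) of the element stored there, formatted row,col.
4,4

lane 18: G=4 (18/4), T=2 (18%4)
i=0: r=2*2+0+0=4, c=G=4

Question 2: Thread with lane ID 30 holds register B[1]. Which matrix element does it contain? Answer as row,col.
5,7

lane 30⇒30/4=7, 30 mod 4=2
i=1  r:2·2+1+0⇒5  c:7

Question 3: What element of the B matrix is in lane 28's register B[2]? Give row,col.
8,7

lane 28⇒28/4=7, 28 mod 4=0
i=2  r:2·0+0+8⇒8  c:7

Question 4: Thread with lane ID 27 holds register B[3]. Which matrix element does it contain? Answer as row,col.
15,6

L=27->g=27>>2=6, t=27&3=3
[3]->row 3·2+1+8=15  col g=6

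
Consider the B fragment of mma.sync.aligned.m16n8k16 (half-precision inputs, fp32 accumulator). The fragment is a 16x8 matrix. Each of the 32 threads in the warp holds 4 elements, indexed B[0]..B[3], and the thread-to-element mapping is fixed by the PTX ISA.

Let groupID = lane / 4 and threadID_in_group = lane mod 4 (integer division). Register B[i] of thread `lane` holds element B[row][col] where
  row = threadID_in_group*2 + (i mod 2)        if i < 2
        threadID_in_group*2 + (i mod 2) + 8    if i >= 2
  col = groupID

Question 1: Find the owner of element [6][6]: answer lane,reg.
c=6⇒gr=6  r=6⇒Rb=0,th=3,odd=0
L=6*4+3=27  i=0*2+0=0

27,0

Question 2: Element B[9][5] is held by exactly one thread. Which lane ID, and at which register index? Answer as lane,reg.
20,3

c:5=>grp=5  r:9=>rB=1,tig=0,lo=1
L=5*4+0=20  i=1*2+1=3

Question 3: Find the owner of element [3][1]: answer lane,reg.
c=1⇒gr=1  r=3⇒Rb=0,th=1,odd=1
L=1*4+1=5  i=0*2+1=1

5,1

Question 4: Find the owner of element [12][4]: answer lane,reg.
c=4->g=4  r=12->rb=1,t=2,b0=0
L=4*4+2=18  i=1*2+0=2

18,2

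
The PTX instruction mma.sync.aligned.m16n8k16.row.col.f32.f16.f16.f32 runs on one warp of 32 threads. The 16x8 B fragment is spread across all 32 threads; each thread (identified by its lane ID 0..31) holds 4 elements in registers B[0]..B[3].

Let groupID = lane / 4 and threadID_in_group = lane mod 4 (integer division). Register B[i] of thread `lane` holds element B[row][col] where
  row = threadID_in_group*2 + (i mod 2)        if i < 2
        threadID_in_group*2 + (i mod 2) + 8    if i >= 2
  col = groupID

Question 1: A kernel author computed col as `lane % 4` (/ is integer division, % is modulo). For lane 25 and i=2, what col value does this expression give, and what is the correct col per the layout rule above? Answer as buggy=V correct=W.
buggy=1 correct=6

`lane % 4`[25,2]->1
lane 25->25/4=6, 25 mod 4=1
i=2  r:2·1+0+8->10  c:6
col: 1 vs 6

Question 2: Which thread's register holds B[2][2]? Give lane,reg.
c=2->g=2  r=2->rb=0,t=1,b0=0
L=2*4+1=9  i=0*2+0=0

9,0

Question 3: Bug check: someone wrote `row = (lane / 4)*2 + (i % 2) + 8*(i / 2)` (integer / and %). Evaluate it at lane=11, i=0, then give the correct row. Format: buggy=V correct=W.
buggy=4 correct=6

`(lane / 4)*2 + (i % 2) + 8*(i / 2)`[11,0]=>4
lane 11: grp=2 (11/4), tig=3 (11%4)
i=0: r=3*2+0+0=6, c=grp=2
row: 4 vs 6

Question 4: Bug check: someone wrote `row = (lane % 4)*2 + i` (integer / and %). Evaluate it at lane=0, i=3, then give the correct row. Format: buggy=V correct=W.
`(lane % 4)*2 + i`[0,3]→3
0: G=0,T=0
[3] (0*2+1+8,0) = (9,0)
row: 3 vs 9

buggy=3 correct=9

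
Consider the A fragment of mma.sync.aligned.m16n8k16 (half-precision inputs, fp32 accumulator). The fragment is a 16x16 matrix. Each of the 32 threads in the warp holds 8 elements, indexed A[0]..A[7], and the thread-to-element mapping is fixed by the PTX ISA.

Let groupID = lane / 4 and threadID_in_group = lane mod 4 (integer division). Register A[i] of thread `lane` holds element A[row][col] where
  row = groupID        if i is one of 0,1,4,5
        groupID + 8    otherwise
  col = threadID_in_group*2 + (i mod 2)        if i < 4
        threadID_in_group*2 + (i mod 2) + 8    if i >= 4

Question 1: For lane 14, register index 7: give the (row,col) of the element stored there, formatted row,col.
11,13

14: g=3,t=2
[7] (3+8,2*2+1+8) = (11,13)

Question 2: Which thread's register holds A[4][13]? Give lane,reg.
r=4->g=4,rb=0  c=13->cb=1,t=2,b0=1
L=4*4+2=18  i=1*4+0*2+1=5

18,5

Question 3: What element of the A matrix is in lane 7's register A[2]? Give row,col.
9,6

lane 7: gr=1 (7/4), th=3 (7%4)
i=2: r=1+8=9, c=3*2+0+0=6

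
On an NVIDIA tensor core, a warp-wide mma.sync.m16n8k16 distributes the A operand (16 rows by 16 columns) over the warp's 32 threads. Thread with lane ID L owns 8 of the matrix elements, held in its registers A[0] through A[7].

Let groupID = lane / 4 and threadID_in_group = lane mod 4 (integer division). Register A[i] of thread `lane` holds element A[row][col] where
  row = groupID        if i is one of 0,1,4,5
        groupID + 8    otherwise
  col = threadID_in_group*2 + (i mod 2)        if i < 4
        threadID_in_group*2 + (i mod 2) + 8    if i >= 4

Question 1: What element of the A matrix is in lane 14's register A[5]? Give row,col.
lane 14: G=3 (14/4), T=2 (14%4)
i=5: r=3+0=3, c=2*2+1+8=13

3,13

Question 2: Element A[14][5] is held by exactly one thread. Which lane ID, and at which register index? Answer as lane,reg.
26,3

r=14->g=6,rb=1  c=5->cb=0,t=2,b0=1
L=6*4+2=26  i=0*4+1*2+1=3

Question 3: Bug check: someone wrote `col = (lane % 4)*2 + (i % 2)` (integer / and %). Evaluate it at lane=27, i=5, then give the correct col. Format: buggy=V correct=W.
`(lane % 4)*2 + (i % 2)`[27,5]->7
27: g=6,t=3
[5] (6+0,3*2+1+8) = (6,15)
col: 7 vs 15

buggy=7 correct=15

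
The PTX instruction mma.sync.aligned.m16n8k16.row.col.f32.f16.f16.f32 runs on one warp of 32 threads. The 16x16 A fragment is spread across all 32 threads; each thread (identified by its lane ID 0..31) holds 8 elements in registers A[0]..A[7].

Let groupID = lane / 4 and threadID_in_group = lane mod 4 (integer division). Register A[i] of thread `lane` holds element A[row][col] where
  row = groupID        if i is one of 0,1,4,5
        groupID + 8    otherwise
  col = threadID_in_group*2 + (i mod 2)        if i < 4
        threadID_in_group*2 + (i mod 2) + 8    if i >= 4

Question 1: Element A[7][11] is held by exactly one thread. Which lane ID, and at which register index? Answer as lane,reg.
r:7=>grp=7,rB=0  c:11=>cB=1,tig=1,lo=1
L=7*4+1=29  i=1*4+0*2+1=5

29,5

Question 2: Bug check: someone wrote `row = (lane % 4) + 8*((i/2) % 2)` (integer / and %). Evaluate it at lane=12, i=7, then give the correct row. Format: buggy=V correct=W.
buggy=8 correct=11

`(lane % 4) + 8*((i/2) % 2)`[12,7]⇒8
12: gr=3,th=0
[7] (3+8,0*2+1+8) = (11,9)
row: 8 vs 11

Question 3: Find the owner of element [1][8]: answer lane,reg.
4,4

r:1=>grp=1,rB=0  c:8=>cB=1,tig=0,lo=0
L=1*4+0=4  i=1*4+0*2+0=4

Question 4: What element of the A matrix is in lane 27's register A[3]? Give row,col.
14,7

L=27→G=27>>2=6, T=27&3=3
[3]→row 6+8=14  col 3·2+1+0=7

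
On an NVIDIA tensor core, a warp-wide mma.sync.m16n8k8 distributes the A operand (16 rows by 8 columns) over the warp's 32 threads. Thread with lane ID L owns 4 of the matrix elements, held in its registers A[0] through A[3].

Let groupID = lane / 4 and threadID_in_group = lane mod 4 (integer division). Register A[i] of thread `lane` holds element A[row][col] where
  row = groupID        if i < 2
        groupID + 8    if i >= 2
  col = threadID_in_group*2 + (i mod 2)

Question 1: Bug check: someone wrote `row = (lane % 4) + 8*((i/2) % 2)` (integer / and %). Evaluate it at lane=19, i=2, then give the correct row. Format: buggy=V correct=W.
buggy=11 correct=12

`(lane % 4) + 8*((i/2) % 2)`[19,2]=>11
lane 19: grp=4 (19/4), tig=3 (19%4)
i=2: r=4+8=12, c=3*2+0=6
row: 11 vs 12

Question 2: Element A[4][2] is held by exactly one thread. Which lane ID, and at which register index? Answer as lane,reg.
17,0

r:4=>grp=4,rB=0  c:2=>tig=1,lo=0
L=4*4+1=17  i=0*2+0=0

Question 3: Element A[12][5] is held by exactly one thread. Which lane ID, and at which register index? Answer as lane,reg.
18,3

r:12=>grp=4,rB=1  c:5=>tig=2,lo=1
L=4*4+2=18  i=1*2+1=3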